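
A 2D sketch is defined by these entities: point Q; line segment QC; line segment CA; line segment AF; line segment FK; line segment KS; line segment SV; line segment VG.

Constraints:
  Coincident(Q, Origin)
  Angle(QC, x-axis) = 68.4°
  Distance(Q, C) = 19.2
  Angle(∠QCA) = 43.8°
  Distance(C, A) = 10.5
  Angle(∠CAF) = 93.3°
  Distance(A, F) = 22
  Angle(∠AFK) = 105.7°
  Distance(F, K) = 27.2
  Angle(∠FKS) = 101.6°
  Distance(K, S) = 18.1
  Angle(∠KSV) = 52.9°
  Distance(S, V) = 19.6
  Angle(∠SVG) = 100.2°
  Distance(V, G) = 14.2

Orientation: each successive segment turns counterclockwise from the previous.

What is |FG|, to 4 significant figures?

17.46

Q is at the origin; QC runs at 68.4° with length 19.2, so C = (7.068, 17.85). ∠QCA = 43.8° gives CA at -155.4° from the x-axis; with |CA| = 10.5, A = (-2.479, 13.48). ∠CAF = 93.3° gives AF at -68.70° from the x-axis; with |AF| = 22.0, F = (5.513, -7.016). ∠AFK = 105.7° gives FK at 5.600° from the x-axis; with |FK| = 27.2, K = (32.58, -4.362). ∠FKS = 101.6° gives KS at 84.00° from the x-axis; with |KS| = 18.1, S = (34.47, 13.64). ∠KSV = 52.9° gives SV at -148.9° from the x-axis; with |SV| = 19.6, V = (17.69, 3.515). ∠SVG = 100.2° gives VG at -69.10° from the x-axis; with |VG| = 14.2, G = (22.76, -9.751). Then |FG| = |G − F| = 17.46.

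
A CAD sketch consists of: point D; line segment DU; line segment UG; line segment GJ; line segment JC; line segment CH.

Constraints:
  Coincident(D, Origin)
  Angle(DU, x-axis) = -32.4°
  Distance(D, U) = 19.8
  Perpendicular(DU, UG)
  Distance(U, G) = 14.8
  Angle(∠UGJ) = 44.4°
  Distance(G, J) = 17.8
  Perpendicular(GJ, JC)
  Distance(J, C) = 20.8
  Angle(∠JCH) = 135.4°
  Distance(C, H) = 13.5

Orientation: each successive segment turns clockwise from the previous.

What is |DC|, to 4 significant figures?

25.47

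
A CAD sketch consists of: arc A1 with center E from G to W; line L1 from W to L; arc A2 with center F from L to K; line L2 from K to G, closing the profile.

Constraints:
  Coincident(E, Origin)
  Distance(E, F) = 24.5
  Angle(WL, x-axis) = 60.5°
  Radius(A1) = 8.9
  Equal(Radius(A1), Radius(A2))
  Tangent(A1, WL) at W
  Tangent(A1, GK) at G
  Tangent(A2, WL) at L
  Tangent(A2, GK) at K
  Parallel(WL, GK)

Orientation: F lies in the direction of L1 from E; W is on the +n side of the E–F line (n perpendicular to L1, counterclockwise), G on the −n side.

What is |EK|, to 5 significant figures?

26.066

The slot axis is L1's direction at 60.5°, so u = (cos 60.5°, sin 60.5°) = (0.49242, 0.87036) and n = (−sin 60.5°, cos 60.5°) = (-0.87036, 0.49242). E is at the origin and F lies 24.5 along u from E, so F = 24.5·u = (12.064, 21.324). Tangency of A1 to both parallel lines with radius 8.9 puts W and G at E ± 8.9·n: W = (-7.7462, 4.3826), G = (7.7462, -4.3826). Equal radii place L and K the same way about F: L = F + 8.9·n = (4.3182, 25.706), K = F − 8.9·n = (19.811, 16.941). Then |EK| = |K − E| = 26.066.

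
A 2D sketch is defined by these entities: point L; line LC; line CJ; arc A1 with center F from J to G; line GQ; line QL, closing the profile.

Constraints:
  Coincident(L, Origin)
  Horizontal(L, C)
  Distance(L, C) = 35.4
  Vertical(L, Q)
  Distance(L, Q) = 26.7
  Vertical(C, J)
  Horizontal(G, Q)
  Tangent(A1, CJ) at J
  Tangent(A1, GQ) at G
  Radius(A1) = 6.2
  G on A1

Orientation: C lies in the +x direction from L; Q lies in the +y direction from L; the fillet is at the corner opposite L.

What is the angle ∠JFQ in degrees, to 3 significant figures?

168°

The virtual corner opposite L is at (35.4, 26.7). Since A1 is tangent to CJ there, FJ ⟂ CJ and since A1 is tangent to GQ there, FG ⟂ GQ, with radius 6.2, so the center F sits 6.2 in from both sides at F = (29.2, 20.5). That places the tangent points at J = (35.4, 20.5) on CJ and G = (29.2, 26.7) on GQ. Then cos ∠JFQ = FJ·FQ / (|FJ||FQ|), giving 168°.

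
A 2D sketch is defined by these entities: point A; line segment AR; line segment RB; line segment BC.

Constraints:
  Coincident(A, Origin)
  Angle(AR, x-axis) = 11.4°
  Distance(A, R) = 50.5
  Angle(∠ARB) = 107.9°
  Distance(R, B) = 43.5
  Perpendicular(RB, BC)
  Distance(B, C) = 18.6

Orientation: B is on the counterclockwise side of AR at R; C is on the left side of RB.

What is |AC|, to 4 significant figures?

65.96

∠ARB = 107.9°, so RB runs at 11.4° + (180° − 107.9°) = 83.50° from the x-axis; with |RB| = 43.5, B = R + 43.5·(cos 83.50°, sin 83.50°) = (54.43, 53.20). RB ⟂ BC; with |BC| = 18.6 on the left of RB, C = B + 18.6·(-0.9936, 0.1132) = (35.95, 55.31). Then |AC| = |C − A| = 65.96.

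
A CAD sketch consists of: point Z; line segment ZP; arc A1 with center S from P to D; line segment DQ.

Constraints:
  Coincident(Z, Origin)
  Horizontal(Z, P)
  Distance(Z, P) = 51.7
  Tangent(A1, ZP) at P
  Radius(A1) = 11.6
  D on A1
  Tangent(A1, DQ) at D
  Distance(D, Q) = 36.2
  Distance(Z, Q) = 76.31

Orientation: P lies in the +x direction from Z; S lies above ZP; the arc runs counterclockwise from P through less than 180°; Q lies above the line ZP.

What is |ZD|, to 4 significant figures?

64.55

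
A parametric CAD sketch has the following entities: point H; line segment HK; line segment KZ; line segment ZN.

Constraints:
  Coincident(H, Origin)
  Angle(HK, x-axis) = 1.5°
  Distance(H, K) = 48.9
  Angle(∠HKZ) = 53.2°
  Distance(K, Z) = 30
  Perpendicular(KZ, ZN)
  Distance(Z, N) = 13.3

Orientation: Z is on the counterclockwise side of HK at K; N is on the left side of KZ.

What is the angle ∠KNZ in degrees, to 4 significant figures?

66.09°

H is at the origin; HK runs at 1.5° with length 48.9, so K = 48.9·(cos 1.5°, sin 1.5°) = (48.88, 1.280). ∠HKZ = 53.2°, so KZ runs at 1.5° + (180° − 53.2°) = 128.3° from the x-axis; with |KZ| = 30.0, Z = K + 30.0·(cos 128.3°, sin 128.3°) = (30.29, 24.82). The perpendicularity gives ZN at right angles to KZ; with |ZN| = 13.3 on the left of KZ, N = Z + 13.3·(-0.7848, -0.6198) = (19.85, 16.58). Then cos ∠KNZ = NK·NZ / (|NK||NZ|), giving 66.09°.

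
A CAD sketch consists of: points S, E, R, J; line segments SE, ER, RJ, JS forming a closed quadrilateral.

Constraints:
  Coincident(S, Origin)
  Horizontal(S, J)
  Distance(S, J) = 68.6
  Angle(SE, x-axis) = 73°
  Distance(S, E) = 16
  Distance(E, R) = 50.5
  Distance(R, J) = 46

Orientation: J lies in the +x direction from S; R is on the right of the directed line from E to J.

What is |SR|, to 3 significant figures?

41.9

S is at the origin; S and J share the same y with |SJ| = 68.6 and J in +x, so J = (68.6, 0). SE runs at 73.0° with |SE| = 16.0, so E = (4.68, 15.3). R is determined by |ER| = 50.5 and |RJ| = 46.0 together: it lies at the intersection of circle(E, 50.5) and circle(J, 46.0). With |EJ| = 65.7, the foot of the radical line on EJ is 36.2 from E and the perpendicular offset is √(50.5² − 36.2²) = 35.2. Taking the right-of-EJ solution: R = (31.6, -27.4).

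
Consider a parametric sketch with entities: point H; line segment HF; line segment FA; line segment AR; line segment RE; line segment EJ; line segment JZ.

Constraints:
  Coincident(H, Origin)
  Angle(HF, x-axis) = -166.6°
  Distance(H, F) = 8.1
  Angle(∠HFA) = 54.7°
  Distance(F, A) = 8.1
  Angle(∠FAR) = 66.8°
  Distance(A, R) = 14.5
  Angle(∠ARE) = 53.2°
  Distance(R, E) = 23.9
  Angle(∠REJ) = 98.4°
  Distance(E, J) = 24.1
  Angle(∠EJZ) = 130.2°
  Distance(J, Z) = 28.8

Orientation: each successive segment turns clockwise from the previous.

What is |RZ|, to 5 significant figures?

46.210

H is at the origin; HF runs at -166.6° with length 8.1, so F = (-7.8795, -1.8772). ∠HFA = 54.7° gives FA at 68.100° from the x-axis; with |FA| = 8.1, A = (-4.8583, 5.6383). ∠FAR = 66.8° gives AR at -45.100° from the x-axis; with |AR| = 14.5, R = (5.3769, -4.6326). ∠ARE = 53.2° gives RE at -171.90° from the x-axis; with |RE| = 23.9, E = (-18.285, -8.0002). ∠REJ = 98.4° gives EJ at 106.50° from the x-axis; with |EJ| = 24.1, J = (-25.129, 15.107). ∠EJZ = 130.2° gives JZ at 56.700° from the x-axis; with |JZ| = 28.8, Z = (-9.3176, 39.179). Then |RZ| = |Z − R| = 46.210.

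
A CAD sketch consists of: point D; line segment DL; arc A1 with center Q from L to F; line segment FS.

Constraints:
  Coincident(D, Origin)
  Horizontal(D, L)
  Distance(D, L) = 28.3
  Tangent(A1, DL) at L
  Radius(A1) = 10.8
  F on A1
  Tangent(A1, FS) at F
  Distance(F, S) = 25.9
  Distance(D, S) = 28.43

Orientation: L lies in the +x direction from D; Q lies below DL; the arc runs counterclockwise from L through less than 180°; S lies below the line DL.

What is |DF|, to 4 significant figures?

19.71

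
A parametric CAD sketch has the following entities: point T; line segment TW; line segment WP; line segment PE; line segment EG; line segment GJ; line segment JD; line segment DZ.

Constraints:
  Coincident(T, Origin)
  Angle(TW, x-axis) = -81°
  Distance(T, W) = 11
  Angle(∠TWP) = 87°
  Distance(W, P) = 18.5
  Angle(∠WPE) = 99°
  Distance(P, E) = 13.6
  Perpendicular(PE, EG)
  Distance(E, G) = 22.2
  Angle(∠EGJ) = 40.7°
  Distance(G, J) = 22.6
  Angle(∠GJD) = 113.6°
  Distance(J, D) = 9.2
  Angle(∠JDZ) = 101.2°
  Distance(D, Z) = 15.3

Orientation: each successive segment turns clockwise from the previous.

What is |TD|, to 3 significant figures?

23.2

T is at the origin; TW runs at -81.0° with length 11.0, so W = (1.72, -10.9). ∠TWP = 87.0° gives WP at -174° from the x-axis; with |WP| = 18.5, P = (-16.7, -12.8). ∠WPE = 99.0° gives PE at 105° from the x-axis; with |PE| = 13.6, E = (-20.2, 0.338). PE ⟂ EG, so EG runs at 15.0°; with |EG| = 22.2, G = (1.25, 6.08). ∠EGJ = 40.7° gives GJ at -124° from the x-axis; with |GJ| = 22.6, J = (-11.5, -12.6). ∠GJD = 113.6° gives JD at 169° from the x-axis; with |JD| = 9.2, D = (-20.5, -10.9). Then |TD| = |D − T| = 23.2.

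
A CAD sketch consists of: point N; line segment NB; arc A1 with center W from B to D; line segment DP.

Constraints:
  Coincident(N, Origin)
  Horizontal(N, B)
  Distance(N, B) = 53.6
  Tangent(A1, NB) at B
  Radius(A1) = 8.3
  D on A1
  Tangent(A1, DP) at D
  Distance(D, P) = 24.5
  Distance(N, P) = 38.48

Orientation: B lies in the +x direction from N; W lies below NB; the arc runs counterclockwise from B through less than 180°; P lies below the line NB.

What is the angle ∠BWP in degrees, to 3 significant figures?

122°

Checks: |NB| = 53.60 ✓; |WD| = 8.300 ✓; ∠(WD, DP) = 90.00° ✓; |DP| = 24.50 ✓; |NP| = 38.48 ✓.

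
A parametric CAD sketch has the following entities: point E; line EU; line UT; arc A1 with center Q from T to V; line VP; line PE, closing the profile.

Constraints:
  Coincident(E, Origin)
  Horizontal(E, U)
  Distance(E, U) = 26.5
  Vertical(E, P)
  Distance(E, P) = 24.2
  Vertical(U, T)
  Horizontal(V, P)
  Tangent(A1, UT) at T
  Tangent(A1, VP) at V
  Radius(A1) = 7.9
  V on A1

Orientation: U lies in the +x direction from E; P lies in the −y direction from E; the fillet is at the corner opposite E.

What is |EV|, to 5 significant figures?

30.522

The virtual corner opposite E is at (26.500, -24.200). The tangent condition forces QT to be normal to UT and since A1 is tangent to VP there, QV ⟂ VP, with radius 7.9, so the center Q sits 7.9 in from both sides at Q = (18.600, -16.300). That places the tangent points at T = (26.500, -16.300) on UT and V = (18.600, -24.200) on VP. Then |EV| = |V − E| = 30.522.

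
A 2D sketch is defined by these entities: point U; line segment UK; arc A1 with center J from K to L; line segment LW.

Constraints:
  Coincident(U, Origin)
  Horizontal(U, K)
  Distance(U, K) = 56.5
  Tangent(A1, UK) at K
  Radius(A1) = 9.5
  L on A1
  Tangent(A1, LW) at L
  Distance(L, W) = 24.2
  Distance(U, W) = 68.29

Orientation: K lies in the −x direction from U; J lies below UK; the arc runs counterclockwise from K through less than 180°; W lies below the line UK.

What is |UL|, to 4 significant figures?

66.72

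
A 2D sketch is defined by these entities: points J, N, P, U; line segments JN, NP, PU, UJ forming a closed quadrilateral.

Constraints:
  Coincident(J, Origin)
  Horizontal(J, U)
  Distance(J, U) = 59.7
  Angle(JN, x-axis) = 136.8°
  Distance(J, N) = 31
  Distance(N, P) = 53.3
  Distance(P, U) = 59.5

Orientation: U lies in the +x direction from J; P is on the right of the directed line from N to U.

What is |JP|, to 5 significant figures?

24.756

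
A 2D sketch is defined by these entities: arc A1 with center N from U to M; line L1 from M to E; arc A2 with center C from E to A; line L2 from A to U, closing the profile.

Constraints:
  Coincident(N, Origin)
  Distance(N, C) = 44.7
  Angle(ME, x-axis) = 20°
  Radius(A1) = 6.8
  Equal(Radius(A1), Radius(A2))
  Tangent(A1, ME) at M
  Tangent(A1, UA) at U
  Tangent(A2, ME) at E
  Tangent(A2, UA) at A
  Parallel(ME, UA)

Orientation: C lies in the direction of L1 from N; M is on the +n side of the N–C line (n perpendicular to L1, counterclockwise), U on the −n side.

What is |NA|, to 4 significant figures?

45.21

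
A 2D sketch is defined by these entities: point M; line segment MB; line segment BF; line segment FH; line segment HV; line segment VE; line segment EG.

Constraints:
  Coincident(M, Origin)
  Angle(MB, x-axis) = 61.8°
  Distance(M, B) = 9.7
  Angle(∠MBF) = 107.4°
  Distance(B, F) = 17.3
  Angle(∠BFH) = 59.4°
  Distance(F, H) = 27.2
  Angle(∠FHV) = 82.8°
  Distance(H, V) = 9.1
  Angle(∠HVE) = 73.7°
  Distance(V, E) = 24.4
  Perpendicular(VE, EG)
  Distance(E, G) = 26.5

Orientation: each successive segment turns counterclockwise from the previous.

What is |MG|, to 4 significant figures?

37.89

M is at the origin; MB runs at 61.8° with length 9.7, so B = (4.584, 8.549). ∠MBF = 107.4° gives BF at 134.4° from the x-axis; with |BF| = 17.3, F = (-7.520, 20.91). ∠BFH = 59.4° gives FH at -105.0° from the x-axis; with |FH| = 27.2, H = (-14.56, -5.364). ∠FHV = 82.8° gives HV at -7.800° from the x-axis; with |HV| = 9.1, V = (-5.545, -6.599). ∠HVE = 73.7° gives VE at 98.50° from the x-axis; with |VE| = 24.4, E = (-9.151, 17.53). VE is perpendicular to EG, so EG runs at -171.5°; with |EG| = 26.5, G = (-35.36, 13.62). Then |MG| = |G − M| = 37.89.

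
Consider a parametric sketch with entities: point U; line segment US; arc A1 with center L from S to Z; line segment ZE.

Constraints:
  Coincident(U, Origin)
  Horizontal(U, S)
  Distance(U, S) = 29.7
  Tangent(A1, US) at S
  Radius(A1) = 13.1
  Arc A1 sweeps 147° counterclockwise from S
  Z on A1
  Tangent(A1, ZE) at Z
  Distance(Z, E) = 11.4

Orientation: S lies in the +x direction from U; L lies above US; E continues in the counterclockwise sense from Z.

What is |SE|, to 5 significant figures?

30.392

On A1, S sits at bearing -90° from L; a 147° counterclockwise sweep puts Z at bearing 57°, so Z = L + 13.1·(cos 57°, sin 57°) = (36.835, 24.087). Since A1 is tangent to ZE there, LZ ⟂ ZE, so ZE runs along (−sin 57°, cos 57°); with |ZE| = 11.4, E = (27.274, 30.295). Then |SE| = |E − S| = 30.392.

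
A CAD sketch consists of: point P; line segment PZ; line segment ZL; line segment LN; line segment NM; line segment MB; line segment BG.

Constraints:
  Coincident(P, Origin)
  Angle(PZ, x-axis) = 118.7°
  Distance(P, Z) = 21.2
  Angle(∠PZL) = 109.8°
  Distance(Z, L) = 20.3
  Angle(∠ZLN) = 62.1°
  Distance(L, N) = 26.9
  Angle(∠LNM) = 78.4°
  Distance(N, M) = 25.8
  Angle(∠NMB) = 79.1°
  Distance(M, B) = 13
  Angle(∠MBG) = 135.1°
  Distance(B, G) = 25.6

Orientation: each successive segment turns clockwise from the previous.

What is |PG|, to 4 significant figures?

35.67

P is at the origin; PZ runs at 118.7° with length 21.2, so Z = (-10.18, 18.60). ∠PZL = 109.8° gives ZL at 48.50° from the x-axis; with |ZL| = 20.3, L = (3.270, 33.80). ∠ZLN = 62.1° gives LN at -69.40° from the x-axis; with |LN| = 26.9, N = (12.73, 8.619). ∠LNM = 78.4° gives NM at -171.0° from the x-axis; with |NM| = 25.8, M = (-12.75, 4.583). ∠NMB = 79.1° gives MB at 88.10° from the x-axis; with |MB| = 13.0, B = (-12.32, 17.58). ∠MBG = 135.1° gives BG at 43.20° from the x-axis; with |BG| = 25.6, G = (6.345, 35.10). Then |PG| = |G − P| = 35.67.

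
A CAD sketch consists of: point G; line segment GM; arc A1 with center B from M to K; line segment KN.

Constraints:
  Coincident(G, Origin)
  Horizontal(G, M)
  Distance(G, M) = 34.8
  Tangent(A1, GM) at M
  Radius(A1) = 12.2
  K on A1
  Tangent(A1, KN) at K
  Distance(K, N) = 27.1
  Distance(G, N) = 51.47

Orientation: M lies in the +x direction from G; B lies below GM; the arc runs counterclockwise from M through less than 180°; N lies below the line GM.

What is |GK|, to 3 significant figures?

27.8

Checks: |BK| = 12.20 ✓; ∠(BK, KN) = 90.00° ✓; |KN| = 27.10 ✓; |GN| = 51.47 ✓.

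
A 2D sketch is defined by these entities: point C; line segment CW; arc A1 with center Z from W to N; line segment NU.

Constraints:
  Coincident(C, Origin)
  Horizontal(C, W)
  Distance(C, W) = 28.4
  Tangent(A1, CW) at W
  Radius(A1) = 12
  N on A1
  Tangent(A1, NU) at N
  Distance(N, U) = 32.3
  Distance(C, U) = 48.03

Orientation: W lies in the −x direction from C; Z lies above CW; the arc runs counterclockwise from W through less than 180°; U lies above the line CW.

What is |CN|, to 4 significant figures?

20.58

Checks: |ZN| = 12.00 ✓; ∠(ZN, NU) = 90.00° ✓; |NU| = 32.30 ✓; |CU| = 48.03 ✓.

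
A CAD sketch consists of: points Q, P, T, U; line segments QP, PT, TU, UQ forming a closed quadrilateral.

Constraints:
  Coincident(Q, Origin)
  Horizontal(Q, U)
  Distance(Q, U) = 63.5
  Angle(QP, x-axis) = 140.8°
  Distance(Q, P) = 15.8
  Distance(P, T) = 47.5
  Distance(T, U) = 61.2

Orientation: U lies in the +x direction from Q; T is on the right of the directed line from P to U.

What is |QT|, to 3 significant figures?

33.3

Checks: |PT| = 47.50 ✓; |TU| = 61.20 ✓.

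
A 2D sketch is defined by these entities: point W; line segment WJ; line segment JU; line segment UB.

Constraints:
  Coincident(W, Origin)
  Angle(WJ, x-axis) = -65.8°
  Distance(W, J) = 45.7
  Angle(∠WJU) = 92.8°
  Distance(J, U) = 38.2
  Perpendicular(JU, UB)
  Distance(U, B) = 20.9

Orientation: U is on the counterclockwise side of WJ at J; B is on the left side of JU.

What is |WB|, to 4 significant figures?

47.40

W is at the origin; WJ runs at -65.8° with length 45.7, so J = 45.7·(cos -65.8°, sin -65.8°) = (18.73, -41.68). ∠WJU = 92.8°, so JU runs at -65.8° + (180° − 92.8°) = 21.40° from the x-axis; with |JU| = 38.2, U = J + 38.2·(cos 21.40°, sin 21.40°) = (54.30, -27.75). The perpendicularity gives UB at right angles to JU; with |UB| = 20.9 on the left of JU, B = U + 20.9·(-0.3649, 0.9311) = (46.67, -8.287). Then |WB| = |B − W| = 47.40.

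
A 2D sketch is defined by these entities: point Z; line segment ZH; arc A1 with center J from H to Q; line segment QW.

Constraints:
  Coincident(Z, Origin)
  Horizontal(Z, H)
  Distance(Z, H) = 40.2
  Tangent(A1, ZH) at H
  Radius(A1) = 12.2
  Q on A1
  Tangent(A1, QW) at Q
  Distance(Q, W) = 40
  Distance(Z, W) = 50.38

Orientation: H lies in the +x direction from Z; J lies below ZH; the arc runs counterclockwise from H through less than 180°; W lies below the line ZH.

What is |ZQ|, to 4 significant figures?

29.81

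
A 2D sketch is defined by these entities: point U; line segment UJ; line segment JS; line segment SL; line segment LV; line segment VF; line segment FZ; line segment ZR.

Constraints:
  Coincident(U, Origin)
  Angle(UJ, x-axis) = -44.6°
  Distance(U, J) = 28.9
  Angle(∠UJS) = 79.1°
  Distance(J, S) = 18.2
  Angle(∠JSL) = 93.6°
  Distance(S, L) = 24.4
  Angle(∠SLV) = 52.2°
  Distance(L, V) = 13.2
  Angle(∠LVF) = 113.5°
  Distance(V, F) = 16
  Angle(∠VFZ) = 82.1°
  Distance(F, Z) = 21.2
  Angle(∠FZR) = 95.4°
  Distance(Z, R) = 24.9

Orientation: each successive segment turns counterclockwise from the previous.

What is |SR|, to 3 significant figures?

33.2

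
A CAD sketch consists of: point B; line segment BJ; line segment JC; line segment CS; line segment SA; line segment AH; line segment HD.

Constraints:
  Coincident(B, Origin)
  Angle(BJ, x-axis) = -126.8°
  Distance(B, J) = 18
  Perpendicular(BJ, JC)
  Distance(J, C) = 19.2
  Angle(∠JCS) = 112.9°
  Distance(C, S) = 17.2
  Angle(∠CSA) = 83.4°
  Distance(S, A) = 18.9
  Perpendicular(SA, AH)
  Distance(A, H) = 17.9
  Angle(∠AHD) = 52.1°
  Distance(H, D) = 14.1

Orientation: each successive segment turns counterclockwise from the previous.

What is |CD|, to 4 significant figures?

9.756

B is at the origin; BJ runs at -126.8° with length 18.0, so J = (-10.78, -14.41). The perpendicularity gives JC at right angles to BJ, so JC runs at -36.80°; with |JC| = 19.2, C = (4.592, -25.91). ∠JCS = 112.9° gives CS at 30.30° from the x-axis; with |CS| = 17.2, S = (19.44, -17.24). ∠CSA = 83.4° gives SA at 126.9° from the x-axis; with |SA| = 18.9, A = (8.094, -2.123). SA is perpendicular to AH, so AH runs at -143.1°; with |AH| = 17.9, H = (-6.220, -12.87). ∠AHD = 52.1° gives HD at -15.20° from the x-axis; with |HD| = 14.1, D = (7.386, -16.57). Then |CD| = |D − C| = 9.756.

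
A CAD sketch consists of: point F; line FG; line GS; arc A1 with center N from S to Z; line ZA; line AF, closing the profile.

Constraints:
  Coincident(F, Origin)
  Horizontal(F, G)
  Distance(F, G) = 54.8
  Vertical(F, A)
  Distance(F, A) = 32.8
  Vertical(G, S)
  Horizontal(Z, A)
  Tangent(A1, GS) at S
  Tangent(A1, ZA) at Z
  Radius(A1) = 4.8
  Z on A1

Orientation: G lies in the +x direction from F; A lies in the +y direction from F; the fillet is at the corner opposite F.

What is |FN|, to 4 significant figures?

57.31

F is at the origin; F and G share the same y with |FG| = 54.8 and G on the +x side, so G = (54.80, 0.000). FA is vertical with |FA| = 32.8 and A on the +y side, so A = (0.000, 32.80). The virtual corner opposite F is at (54.80, 32.80). A1 meets GS tangentially, so NS is at right angles to GS and tangency of A1 to ZA means the radius NZ is perpendicular to ZA, with radius 4.8, so the center N sits 4.8 in from both sides at N = (50.00, 28.00). Then |FN| = |N − F| = 57.31.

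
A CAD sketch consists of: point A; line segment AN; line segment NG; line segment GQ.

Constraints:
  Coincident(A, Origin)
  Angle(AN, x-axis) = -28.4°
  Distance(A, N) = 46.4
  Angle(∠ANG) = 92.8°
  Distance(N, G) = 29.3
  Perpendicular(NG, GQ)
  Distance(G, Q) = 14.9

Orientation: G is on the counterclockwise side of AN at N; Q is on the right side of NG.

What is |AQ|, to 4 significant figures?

68.90

∠ANG = 92.8°, so NG runs at -28.4° + (180° − 92.8°) = 58.80° from the x-axis; with |NG| = 29.3, G = N + 29.3·(cos 58.80°, sin 58.80°) = (55.99, 2.993). The perpendicularity gives GQ at right angles to NG; with |GQ| = 14.9 on the right of NG, Q = G + 14.9·(0.8554, -0.5180) = (68.74, -4.725). Then |AQ| = |Q − A| = 68.90.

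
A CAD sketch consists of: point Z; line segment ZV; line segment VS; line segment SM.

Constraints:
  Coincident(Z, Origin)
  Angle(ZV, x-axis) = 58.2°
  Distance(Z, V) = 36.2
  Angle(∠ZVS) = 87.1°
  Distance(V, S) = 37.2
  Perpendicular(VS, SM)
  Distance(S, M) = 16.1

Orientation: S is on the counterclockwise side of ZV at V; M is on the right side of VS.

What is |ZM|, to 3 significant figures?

63.1

∠ZVS = 87.1°, so VS runs at 58.2° + (180° − 87.1°) = 151° from the x-axis; with |VS| = 37.2, S = V + 37.2·(cos 151°, sin 151°) = (-13.5, 48.7). VS is perpendicular to SM; with |SM| = 16.1 on the right of VS, M = S + 16.1·(0.483, 0.875) = (-5.71, 62.8). Then |ZM| = |M − Z| = 63.1.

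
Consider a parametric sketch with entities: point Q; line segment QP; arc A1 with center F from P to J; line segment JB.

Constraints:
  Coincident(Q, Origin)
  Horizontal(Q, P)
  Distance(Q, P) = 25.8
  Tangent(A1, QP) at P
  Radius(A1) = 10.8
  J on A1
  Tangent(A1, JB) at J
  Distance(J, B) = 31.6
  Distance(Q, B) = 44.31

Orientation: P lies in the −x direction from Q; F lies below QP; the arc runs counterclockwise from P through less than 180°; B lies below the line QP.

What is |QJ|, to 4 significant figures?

38.43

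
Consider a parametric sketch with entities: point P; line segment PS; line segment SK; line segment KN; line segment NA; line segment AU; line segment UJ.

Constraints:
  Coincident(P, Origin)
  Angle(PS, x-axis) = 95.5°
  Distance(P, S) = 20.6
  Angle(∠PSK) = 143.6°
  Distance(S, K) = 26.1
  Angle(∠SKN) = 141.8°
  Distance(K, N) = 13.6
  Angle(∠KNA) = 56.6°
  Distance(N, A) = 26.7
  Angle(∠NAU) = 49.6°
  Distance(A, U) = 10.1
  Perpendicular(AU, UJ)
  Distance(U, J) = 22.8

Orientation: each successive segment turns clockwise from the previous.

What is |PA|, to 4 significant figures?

28.41

P is at the origin; PS runs at 95.5° with length 20.6, so S = (-1.974, 20.51). ∠PSK = 143.6° gives SK at 59.10° from the x-axis; with |SK| = 26.1, K = (11.43, 42.90). ∠SKN = 141.8° gives KN at 20.90° from the x-axis; with |KN| = 13.6, N = (24.13, 47.75). ∠KNA = 56.6° gives NA at -102.5° from the x-axis; with |NA| = 26.7, A = (18.36, 21.69). Then |PA| = |A − P| = 28.41.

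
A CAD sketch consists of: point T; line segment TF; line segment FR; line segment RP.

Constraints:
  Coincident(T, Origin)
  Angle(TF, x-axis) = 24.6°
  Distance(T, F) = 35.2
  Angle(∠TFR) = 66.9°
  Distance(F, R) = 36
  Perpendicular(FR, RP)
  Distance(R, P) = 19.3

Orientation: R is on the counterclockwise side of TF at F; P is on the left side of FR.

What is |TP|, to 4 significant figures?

25.76

T is at the origin; TF runs at 24.6° with length 35.2, so F = 35.2·(cos 24.6°, sin 24.6°) = (32.01, 14.65). ∠TFR = 66.9°, so FR runs at 24.6° + (180° − 66.9°) = 137.7° from the x-axis; with |FR| = 36.0, R = F + 36.0·(cos 137.7°, sin 137.7°) = (5.378, 38.88). FR ⟂ RP; with |RP| = 19.3 on the left of FR, P = R + 19.3·(-0.6730, -0.7396) = (-7.611, 24.61). Then |TP| = |P − T| = 25.76.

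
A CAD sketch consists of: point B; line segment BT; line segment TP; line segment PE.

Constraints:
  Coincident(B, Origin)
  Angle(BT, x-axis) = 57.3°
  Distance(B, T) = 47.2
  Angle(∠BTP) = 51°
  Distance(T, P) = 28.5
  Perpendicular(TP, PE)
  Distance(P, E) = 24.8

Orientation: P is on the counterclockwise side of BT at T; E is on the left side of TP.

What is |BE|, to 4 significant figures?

11.94

∠BTP = 51.0°, so TP runs at 57.3° + (180° − 51.0°) = 186.3° from the x-axis; with |TP| = 28.5, P = T + 28.5·(cos 186.3°, sin 186.3°) = (-2.829, 36.59). TP ⟂ PE; with |PE| = 24.8 on the left of TP, E = P + 24.8·(0.1097, -0.9940) = (-0.1071, 11.94). Then |BE| = |E − B| = 11.94.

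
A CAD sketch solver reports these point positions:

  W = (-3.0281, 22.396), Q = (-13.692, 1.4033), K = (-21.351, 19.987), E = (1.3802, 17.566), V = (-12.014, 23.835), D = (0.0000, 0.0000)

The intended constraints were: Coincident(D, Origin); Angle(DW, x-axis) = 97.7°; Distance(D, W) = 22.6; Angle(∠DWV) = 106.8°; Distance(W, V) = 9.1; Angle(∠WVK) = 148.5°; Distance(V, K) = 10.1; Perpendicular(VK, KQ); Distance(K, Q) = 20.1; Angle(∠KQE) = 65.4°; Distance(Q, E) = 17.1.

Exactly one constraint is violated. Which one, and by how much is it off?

Distance(Q, E) = 17.1 — off by 5.00.

D = (0.00, 0.00) ✓; DW at 97.70° ✓; |DW| = 22.60 ✓; ∠DWV = 106.8° ✓; |WV| = 9.100 ✓; ∠WVK = 148.5° ✓; |VK| = 10.10 ✓; ∠(VK, KQ) = 90.00° ✓; |KQ| = 20.10 ✓; ∠KQE = 65.40° ✓; |QE| = 22.10 ✗.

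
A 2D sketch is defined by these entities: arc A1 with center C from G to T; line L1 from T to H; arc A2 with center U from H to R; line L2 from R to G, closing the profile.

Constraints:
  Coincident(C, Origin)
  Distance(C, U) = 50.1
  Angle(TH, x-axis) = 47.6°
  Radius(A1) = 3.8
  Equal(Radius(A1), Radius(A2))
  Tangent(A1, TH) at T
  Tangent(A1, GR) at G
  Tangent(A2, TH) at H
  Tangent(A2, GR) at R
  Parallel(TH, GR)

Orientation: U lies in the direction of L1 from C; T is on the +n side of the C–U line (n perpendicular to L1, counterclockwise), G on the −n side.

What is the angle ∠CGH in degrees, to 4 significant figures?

81.37°

The slot axis is L1's direction at 47.6°, so u = (cos 47.6°, sin 47.6°) = (0.6743, 0.7385) and n = (−sin 47.6°, cos 47.6°) = (-0.7385, 0.6743). C is at the origin and U lies 50.1 along u from C, so U = 50.1·u = (33.78, 37.00). Tangency of A1 to both parallel lines with radius 3.8 puts T and G at C ± 3.8·n: T = (-2.806, 2.562), G = (2.806, -2.562). Equal radii place H and R the same way about U: H = U + 3.8·n = (30.98, 39.56), R = U − 3.8·n = (36.59, 34.43). Then cos ∠CGH = GC·GH / (|GC||GH|), giving 81.37°.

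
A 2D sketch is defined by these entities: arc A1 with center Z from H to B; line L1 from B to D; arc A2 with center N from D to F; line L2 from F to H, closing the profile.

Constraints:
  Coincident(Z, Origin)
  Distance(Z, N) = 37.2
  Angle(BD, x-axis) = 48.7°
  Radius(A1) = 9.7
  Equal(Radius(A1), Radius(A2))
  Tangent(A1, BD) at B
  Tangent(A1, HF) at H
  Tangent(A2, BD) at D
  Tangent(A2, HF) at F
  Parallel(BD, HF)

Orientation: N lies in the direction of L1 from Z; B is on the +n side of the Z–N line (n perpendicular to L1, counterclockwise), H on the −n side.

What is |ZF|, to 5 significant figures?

38.444

The slot axis is L1's direction at 48.7°, so u = (cos 48.7°, sin 48.7°) = (0.66000, 0.75126) and n = (−sin 48.7°, cos 48.7°) = (-0.75126, 0.66000). Z is at the origin and N lies 37.2 along u from Z, so N = 37.2·u = (24.552, 27.947). Tangency of A1 to both parallel lines with radius 9.7 puts B and H at Z ± 9.7·n: B = (-7.2873, 6.4020), H = (7.2873, -6.4020). Equal radii place D and F the same way about N: D = N + 9.7·n = (17.265, 34.349), F = N − 9.7·n = (31.839, 21.545). Then |ZF| = |F − Z| = 38.444.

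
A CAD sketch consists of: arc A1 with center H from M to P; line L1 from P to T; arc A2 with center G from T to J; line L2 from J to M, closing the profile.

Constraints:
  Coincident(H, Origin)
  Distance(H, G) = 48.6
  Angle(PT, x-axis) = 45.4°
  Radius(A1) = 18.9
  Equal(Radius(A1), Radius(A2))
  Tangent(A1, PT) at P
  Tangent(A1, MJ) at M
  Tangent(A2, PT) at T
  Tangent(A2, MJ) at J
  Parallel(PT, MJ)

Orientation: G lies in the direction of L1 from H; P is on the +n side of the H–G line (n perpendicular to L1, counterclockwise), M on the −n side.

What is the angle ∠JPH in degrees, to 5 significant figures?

52.125°

Tangency of A1 to both parallel lines with radius 18.9 puts P and M at H ± 18.9·n: P = (-13.457, 13.271), M = (13.457, -13.271). Equal radii place T and J the same way about G: T = G + 18.9·n = (20.667, 47.875), J = G − 18.9·n = (47.582, 21.334). Then cos ∠JPH = PJ·PH / (|PJ||PH|), giving 52.125°.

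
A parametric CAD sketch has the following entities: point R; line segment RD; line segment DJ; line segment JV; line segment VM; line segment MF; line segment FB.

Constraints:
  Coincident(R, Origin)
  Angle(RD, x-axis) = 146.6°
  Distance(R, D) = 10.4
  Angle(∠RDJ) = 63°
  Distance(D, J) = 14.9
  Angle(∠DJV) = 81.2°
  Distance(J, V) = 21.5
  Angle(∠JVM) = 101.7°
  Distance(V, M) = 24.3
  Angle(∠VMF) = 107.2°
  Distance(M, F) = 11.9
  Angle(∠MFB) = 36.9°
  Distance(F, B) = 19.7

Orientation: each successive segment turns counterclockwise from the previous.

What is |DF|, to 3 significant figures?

20.2

∠JVM = 101.7° gives VM at 80.7° from the x-axis; with |VM| = 24.3, M = (15.1, 15.8). ∠VMF = 107.2° gives MF at 154° from the x-axis; with |MF| = 11.9, F = (4.42, 21.1). Then |DF| = |F − D| = 20.2.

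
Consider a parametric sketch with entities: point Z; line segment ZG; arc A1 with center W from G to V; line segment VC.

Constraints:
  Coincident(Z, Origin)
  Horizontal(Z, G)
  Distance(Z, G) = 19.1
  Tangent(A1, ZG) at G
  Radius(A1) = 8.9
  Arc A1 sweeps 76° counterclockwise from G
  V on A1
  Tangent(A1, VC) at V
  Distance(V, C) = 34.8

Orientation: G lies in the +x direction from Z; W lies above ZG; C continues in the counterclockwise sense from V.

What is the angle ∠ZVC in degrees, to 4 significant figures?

117.7°

Z is at the origin; ZG is horizontal with |ZG| = 19.1 and G on the +x side, so G = (19.10, 0.000). The tangent condition forces WG to be normal to ZG, so W = G + (0, 8.9) = (19.10, 8.900). On A1, G sits at bearing -90° from W; a 76° counterclockwise sweep puts V at bearing -14°, so V = W + 8.9·(cos -14°, sin -14°) = (27.74, 6.747). Tangency of A1 to VC means the radius WV is perpendicular to VC, so VC runs along (−sin -14°, cos -14°); with |VC| = 34.8, C = (36.15, 40.51). Then cos ∠ZVC = VZ·VC / (|VZ||VC|), giving 117.7°.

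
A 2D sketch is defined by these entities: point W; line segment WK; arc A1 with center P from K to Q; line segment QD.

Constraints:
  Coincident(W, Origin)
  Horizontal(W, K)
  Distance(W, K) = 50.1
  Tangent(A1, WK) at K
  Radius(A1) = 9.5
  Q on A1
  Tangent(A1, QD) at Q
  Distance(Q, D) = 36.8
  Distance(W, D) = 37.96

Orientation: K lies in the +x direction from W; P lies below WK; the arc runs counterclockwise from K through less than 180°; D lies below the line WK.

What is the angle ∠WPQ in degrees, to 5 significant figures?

27.728°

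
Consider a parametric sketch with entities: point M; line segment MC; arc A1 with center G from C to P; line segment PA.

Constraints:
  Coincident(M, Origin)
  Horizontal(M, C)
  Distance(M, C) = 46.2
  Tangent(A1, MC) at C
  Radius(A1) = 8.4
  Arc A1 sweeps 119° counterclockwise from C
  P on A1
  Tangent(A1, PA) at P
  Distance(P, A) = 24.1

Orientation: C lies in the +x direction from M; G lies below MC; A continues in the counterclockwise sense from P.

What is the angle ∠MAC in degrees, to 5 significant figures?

49.055°

On A1, C sits at bearing 90° from G; a 119° counterclockwise sweep puts P at bearing 209°, so P = G + 8.4·(cos 209°, sin 209°) = (38.853, -12.472). A1 meets PA tangentially, so GP is at right angles to PA, so PA runs along (−sin 209°, cos 209°); with |PA| = 24.1, A = (50.537, -33.551). Then cos ∠MAC = AM·AC / (|AM||AC|), giving 49.055°.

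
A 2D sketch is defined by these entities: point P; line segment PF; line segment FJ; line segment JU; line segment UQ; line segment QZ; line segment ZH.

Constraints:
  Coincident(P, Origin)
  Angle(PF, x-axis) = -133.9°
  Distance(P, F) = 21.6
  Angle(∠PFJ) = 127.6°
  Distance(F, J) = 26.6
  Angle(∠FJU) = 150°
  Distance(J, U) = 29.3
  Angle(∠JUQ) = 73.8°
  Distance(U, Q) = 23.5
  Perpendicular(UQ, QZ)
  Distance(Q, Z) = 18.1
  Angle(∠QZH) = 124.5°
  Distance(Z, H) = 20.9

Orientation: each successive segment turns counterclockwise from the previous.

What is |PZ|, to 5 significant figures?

35.672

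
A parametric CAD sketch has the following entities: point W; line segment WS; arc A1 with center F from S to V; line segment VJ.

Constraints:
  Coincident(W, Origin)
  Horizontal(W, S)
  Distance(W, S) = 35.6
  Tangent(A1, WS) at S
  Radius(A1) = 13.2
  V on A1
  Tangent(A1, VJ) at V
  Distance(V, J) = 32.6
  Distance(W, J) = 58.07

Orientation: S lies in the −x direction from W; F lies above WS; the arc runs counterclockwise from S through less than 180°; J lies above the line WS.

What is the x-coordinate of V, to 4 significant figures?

-22.96

W is at the origin; WS is horizontal with |WS| = 35.6 and S on the −x side, so S = (-35.60, 0.000). Since A1 is tangent to WS there, FS ⟂ WS, so F = S + (0, 13.2) = (-35.60, 13.20). Since FV ⟂ VJ (tangency), |FJ| = √(13.2² + 32.6²) = 35.17 regardless of where V sits on A1. So J lies on both circle(W, 58.07) and circle(F, 35.17); the above-WS intersection is J = (-32.36, 48.22). V is the foot of the tangent from J: V = (-22.96, 17.00).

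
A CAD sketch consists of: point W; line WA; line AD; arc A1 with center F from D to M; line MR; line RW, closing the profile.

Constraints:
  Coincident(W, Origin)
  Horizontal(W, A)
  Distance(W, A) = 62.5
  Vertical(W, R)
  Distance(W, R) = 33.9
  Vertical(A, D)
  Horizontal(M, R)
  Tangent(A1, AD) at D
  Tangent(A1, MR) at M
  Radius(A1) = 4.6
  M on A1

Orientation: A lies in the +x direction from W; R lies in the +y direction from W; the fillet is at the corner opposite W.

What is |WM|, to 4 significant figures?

67.09

W is at the origin; W and A share the same y with |WA| = 62.5 and A on the +x side, so A = (62.50, 0.000). W and R share the same x with |WR| = 33.9 and R on the +y side, so R = (0.000, 33.90). The virtual corner opposite W is at (62.50, 33.90). The tangent condition forces FD to be normal to AD and the tangent condition forces FM to be normal to MR, with radius 4.6, so the center F sits 4.6 in from both sides at F = (57.90, 29.30). That places the tangent points at D = (62.50, 29.30) on AD and M = (57.90, 33.90) on MR. Then |WM| = |M − W| = 67.09.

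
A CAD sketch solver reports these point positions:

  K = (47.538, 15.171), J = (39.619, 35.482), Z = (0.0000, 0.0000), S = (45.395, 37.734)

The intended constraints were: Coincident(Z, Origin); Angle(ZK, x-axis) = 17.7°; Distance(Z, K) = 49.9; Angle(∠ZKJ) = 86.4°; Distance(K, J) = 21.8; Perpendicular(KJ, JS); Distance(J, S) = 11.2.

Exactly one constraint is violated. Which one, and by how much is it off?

Distance(J, S) = 11.2 — off by 5.00.

Z = (0.00, 0.00) ✓; ZK at 17.70° ✓; |ZK| = 49.90 ✓; ∠ZKJ = 86.40° ✓; |KJ| = 21.80 ✓; ∠(KJ, JS) = 90.00° ✓; |JS| = 6.199 ✗.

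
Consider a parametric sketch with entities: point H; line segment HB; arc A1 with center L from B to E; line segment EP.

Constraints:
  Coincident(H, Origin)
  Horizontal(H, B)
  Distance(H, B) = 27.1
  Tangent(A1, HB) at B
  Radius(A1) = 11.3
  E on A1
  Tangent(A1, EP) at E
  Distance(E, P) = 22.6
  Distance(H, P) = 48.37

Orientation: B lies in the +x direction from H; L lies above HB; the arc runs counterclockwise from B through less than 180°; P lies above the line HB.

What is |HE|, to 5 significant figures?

40.585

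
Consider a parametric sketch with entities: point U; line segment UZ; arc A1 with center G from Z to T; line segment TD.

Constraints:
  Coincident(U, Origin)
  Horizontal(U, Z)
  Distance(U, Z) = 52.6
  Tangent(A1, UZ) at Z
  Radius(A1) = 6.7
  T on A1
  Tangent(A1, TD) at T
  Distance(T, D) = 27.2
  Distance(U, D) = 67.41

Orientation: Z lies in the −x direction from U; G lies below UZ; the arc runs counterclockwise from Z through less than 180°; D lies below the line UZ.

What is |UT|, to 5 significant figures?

59.704

Checks: |UZ| = 52.60 ✓; ∠(GZ, ZU) = 90.00° ✓; |GT| = 6.700 ✓; ∠(GT, TD) = 90.00° ✓; |TD| = 27.20 ✓; |UD| = 67.41 ✓.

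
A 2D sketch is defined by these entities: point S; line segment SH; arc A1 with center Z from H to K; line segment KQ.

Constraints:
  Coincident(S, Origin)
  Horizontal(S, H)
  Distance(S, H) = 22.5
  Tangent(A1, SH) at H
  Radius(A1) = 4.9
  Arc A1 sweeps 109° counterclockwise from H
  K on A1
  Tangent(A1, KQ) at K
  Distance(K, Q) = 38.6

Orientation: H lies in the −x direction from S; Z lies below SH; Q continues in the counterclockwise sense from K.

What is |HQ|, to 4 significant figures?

43.72

On A1, H sits at bearing 90° from Z; a 109° counterclockwise sweep puts K at bearing 199°, so K = Z + 4.9·(cos 199°, sin 199°) = (-27.13, -6.495). A1 meets KQ tangentially, so ZK is at right angles to KQ, so KQ runs along (−sin 199°, cos 199°); with |KQ| = 38.6, Q = (-14.57, -42.99). Then |HQ| = |Q − H| = 43.72.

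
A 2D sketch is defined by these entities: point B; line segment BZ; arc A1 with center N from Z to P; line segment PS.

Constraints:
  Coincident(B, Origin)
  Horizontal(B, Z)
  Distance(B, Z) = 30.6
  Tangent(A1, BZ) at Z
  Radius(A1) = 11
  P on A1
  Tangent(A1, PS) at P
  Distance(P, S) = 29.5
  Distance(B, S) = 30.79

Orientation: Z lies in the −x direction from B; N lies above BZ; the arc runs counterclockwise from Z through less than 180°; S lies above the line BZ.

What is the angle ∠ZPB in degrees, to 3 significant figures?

137°

B is at the origin; BZ is horizontal with |BZ| = 30.6 and Z on the −x side, so Z = (-30.6, 0.00). Tangency of A1 to BZ means the radius NZ is perpendicular to BZ, so N = Z + (0, 11) = (-30.6, 11.0). Since NP ⟂ PS (tangency), |NS| = √(11.0² + 29.5²) = 31.5 regardless of where P sits on A1. So S lies on both circle(B, 30.79) and circle(N, 31.5); the above-BZ intersection is S = (-5.69, 30.3). P is the foot of the tangent from S: P = (-21.3, 5.20).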